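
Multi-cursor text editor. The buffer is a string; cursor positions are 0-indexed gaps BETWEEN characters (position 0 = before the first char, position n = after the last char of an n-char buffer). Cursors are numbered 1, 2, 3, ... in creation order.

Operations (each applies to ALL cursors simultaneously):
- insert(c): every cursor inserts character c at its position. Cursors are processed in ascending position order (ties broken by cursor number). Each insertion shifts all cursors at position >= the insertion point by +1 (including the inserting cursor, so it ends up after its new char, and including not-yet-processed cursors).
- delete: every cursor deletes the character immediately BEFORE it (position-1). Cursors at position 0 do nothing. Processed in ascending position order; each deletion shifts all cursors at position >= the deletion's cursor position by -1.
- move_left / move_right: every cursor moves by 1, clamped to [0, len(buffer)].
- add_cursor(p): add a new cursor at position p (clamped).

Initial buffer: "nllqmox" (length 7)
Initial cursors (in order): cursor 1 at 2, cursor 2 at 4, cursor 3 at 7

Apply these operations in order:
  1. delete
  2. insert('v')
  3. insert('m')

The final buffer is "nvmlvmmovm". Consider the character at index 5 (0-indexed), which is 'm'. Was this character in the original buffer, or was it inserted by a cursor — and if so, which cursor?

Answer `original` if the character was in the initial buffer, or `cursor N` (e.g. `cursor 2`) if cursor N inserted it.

After op 1 (delete): buffer="nlmo" (len 4), cursors c1@1 c2@2 c3@4, authorship ....
After op 2 (insert('v')): buffer="nvlvmov" (len 7), cursors c1@2 c2@4 c3@7, authorship .1.2..3
After op 3 (insert('m')): buffer="nvmlvmmovm" (len 10), cursors c1@3 c2@6 c3@10, authorship .11.22..33
Authorship (.=original, N=cursor N): . 1 1 . 2 2 . . 3 3
Index 5: author = 2

Answer: cursor 2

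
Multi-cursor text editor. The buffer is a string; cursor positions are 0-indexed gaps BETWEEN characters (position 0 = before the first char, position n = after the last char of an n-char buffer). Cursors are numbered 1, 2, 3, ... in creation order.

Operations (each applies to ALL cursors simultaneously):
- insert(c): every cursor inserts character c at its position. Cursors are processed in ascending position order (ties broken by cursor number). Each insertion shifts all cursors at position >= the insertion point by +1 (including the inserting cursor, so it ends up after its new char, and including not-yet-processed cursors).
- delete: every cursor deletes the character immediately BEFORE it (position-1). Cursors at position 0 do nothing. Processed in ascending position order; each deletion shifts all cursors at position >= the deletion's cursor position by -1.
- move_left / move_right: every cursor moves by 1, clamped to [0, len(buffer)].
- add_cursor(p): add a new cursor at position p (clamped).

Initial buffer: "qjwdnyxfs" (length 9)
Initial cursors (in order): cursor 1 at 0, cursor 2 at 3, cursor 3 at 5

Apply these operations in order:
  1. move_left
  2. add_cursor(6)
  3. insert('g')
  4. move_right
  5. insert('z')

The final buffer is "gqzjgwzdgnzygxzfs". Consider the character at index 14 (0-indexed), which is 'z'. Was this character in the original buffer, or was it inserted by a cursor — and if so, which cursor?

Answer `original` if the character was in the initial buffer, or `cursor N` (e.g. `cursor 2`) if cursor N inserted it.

After op 1 (move_left): buffer="qjwdnyxfs" (len 9), cursors c1@0 c2@2 c3@4, authorship .........
After op 2 (add_cursor(6)): buffer="qjwdnyxfs" (len 9), cursors c1@0 c2@2 c3@4 c4@6, authorship .........
After op 3 (insert('g')): buffer="gqjgwdgnygxfs" (len 13), cursors c1@1 c2@4 c3@7 c4@10, authorship 1..2..3..4...
After op 4 (move_right): buffer="gqjgwdgnygxfs" (len 13), cursors c1@2 c2@5 c3@8 c4@11, authorship 1..2..3..4...
After op 5 (insert('z')): buffer="gqzjgwzdgnzygxzfs" (len 17), cursors c1@3 c2@7 c3@11 c4@15, authorship 1.1.2.2.3.3.4.4..
Authorship (.=original, N=cursor N): 1 . 1 . 2 . 2 . 3 . 3 . 4 . 4 . .
Index 14: author = 4

Answer: cursor 4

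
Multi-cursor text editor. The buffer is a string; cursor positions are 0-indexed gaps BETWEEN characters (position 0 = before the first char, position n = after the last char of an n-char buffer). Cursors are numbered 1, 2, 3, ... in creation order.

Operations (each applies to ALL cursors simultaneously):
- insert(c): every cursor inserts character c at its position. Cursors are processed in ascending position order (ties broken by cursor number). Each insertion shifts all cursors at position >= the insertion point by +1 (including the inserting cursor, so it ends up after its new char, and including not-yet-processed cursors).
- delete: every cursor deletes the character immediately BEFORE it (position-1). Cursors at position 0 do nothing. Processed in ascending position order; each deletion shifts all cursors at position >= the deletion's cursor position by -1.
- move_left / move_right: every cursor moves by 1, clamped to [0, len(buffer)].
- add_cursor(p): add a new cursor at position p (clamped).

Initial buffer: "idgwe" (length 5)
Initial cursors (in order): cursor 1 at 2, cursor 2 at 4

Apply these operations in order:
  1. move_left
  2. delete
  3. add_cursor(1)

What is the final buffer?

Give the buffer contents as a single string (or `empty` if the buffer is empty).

After op 1 (move_left): buffer="idgwe" (len 5), cursors c1@1 c2@3, authorship .....
After op 2 (delete): buffer="dwe" (len 3), cursors c1@0 c2@1, authorship ...
After op 3 (add_cursor(1)): buffer="dwe" (len 3), cursors c1@0 c2@1 c3@1, authorship ...

Answer: dwe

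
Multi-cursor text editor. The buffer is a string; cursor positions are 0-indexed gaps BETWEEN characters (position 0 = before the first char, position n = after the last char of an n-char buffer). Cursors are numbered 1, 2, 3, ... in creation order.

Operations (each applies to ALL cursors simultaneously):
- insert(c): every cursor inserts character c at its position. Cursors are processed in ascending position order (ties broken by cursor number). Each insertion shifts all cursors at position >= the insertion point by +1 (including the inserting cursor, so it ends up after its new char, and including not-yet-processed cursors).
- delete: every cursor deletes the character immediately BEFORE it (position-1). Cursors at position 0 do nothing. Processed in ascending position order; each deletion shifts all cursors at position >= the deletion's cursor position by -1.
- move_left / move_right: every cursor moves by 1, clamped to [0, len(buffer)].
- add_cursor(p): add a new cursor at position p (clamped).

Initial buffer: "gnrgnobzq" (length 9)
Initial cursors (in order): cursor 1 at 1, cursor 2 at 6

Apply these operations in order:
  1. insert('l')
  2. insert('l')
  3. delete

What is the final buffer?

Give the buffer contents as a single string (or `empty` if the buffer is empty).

After op 1 (insert('l')): buffer="glnrgnolbzq" (len 11), cursors c1@2 c2@8, authorship .1.....2...
After op 2 (insert('l')): buffer="gllnrgnollbzq" (len 13), cursors c1@3 c2@10, authorship .11.....22...
After op 3 (delete): buffer="glnrgnolbzq" (len 11), cursors c1@2 c2@8, authorship .1.....2...

Answer: glnrgnolbzq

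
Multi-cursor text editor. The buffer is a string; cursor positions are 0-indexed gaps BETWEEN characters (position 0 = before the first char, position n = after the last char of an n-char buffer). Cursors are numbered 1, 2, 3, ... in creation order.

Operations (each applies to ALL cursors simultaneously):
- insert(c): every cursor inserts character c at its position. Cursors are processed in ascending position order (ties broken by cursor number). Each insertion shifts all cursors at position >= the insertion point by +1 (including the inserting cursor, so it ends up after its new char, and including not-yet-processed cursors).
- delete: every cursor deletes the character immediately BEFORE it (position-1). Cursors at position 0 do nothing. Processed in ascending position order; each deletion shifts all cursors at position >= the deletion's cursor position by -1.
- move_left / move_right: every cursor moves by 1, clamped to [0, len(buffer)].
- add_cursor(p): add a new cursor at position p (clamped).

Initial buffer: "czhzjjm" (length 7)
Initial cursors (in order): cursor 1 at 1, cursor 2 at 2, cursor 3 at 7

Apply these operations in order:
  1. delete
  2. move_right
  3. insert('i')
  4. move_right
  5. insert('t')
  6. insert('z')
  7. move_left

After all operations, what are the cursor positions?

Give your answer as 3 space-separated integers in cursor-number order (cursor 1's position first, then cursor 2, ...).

After op 1 (delete): buffer="hzjj" (len 4), cursors c1@0 c2@0 c3@4, authorship ....
After op 2 (move_right): buffer="hzjj" (len 4), cursors c1@1 c2@1 c3@4, authorship ....
After op 3 (insert('i')): buffer="hiizjji" (len 7), cursors c1@3 c2@3 c3@7, authorship .12...3
After op 4 (move_right): buffer="hiizjji" (len 7), cursors c1@4 c2@4 c3@7, authorship .12...3
After op 5 (insert('t')): buffer="hiizttjjit" (len 10), cursors c1@6 c2@6 c3@10, authorship .12.12..33
After op 6 (insert('z')): buffer="hiizttzzjjitz" (len 13), cursors c1@8 c2@8 c3@13, authorship .12.1212..333
After op 7 (move_left): buffer="hiizttzzjjitz" (len 13), cursors c1@7 c2@7 c3@12, authorship .12.1212..333

Answer: 7 7 12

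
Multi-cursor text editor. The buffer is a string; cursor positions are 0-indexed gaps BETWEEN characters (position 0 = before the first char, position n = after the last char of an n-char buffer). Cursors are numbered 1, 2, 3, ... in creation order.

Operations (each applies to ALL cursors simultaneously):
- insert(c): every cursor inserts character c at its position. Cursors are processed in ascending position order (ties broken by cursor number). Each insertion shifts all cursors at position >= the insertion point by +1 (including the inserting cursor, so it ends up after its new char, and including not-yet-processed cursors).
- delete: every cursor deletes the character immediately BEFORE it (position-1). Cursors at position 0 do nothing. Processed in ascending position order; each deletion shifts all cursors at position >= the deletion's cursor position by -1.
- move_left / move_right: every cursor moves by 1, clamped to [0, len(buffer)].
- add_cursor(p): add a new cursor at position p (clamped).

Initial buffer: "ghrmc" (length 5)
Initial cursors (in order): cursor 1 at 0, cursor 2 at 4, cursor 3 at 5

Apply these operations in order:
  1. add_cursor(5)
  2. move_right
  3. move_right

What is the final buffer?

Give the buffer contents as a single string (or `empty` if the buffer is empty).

Answer: ghrmc

Derivation:
After op 1 (add_cursor(5)): buffer="ghrmc" (len 5), cursors c1@0 c2@4 c3@5 c4@5, authorship .....
After op 2 (move_right): buffer="ghrmc" (len 5), cursors c1@1 c2@5 c3@5 c4@5, authorship .....
After op 3 (move_right): buffer="ghrmc" (len 5), cursors c1@2 c2@5 c3@5 c4@5, authorship .....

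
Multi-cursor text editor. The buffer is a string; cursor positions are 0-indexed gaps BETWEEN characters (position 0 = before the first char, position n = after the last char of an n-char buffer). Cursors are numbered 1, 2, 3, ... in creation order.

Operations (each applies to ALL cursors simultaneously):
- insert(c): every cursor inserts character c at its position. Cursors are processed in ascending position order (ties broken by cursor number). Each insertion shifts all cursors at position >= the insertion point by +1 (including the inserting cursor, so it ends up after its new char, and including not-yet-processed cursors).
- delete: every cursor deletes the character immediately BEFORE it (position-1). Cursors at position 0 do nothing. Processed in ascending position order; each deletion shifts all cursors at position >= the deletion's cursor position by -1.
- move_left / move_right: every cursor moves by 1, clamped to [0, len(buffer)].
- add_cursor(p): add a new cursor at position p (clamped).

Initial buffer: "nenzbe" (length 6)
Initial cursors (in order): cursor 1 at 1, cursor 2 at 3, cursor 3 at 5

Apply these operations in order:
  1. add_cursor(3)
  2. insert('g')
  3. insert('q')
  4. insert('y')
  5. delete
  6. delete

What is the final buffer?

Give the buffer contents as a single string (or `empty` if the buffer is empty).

After op 1 (add_cursor(3)): buffer="nenzbe" (len 6), cursors c1@1 c2@3 c4@3 c3@5, authorship ......
After op 2 (insert('g')): buffer="ngenggzbge" (len 10), cursors c1@2 c2@6 c4@6 c3@9, authorship .1..24..3.
After op 3 (insert('q')): buffer="ngqenggqqzbgqe" (len 14), cursors c1@3 c2@9 c4@9 c3@13, authorship .11..2424..33.
After op 4 (insert('y')): buffer="ngqyenggqqyyzbgqye" (len 18), cursors c1@4 c2@12 c4@12 c3@17, authorship .111..242424..333.
After op 5 (delete): buffer="ngqenggqqzbgqe" (len 14), cursors c1@3 c2@9 c4@9 c3@13, authorship .11..2424..33.
After op 6 (delete): buffer="ngenggzbge" (len 10), cursors c1@2 c2@6 c4@6 c3@9, authorship .1..24..3.

Answer: ngenggzbge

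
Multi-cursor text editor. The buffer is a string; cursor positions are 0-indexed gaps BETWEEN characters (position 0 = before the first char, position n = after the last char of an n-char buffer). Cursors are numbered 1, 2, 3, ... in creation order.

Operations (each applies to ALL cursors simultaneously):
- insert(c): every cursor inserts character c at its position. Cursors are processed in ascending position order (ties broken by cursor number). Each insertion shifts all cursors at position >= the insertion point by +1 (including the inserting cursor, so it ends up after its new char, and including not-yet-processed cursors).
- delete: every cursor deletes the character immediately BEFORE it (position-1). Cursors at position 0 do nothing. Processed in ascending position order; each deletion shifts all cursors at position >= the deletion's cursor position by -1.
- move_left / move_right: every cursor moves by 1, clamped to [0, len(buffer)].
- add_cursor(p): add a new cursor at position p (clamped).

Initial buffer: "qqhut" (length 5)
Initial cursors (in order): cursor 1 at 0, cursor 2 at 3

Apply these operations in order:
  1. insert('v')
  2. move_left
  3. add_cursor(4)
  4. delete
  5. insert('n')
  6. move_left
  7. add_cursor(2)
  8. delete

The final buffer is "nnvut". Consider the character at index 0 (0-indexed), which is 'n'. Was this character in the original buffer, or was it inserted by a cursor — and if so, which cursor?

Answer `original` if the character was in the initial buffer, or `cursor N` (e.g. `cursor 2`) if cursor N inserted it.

After op 1 (insert('v')): buffer="vqqhvut" (len 7), cursors c1@1 c2@5, authorship 1...2..
After op 2 (move_left): buffer="vqqhvut" (len 7), cursors c1@0 c2@4, authorship 1...2..
After op 3 (add_cursor(4)): buffer="vqqhvut" (len 7), cursors c1@0 c2@4 c3@4, authorship 1...2..
After op 4 (delete): buffer="vqvut" (len 5), cursors c1@0 c2@2 c3@2, authorship 1.2..
After op 5 (insert('n')): buffer="nvqnnvut" (len 8), cursors c1@1 c2@5 c3@5, authorship 11.232..
After op 6 (move_left): buffer="nvqnnvut" (len 8), cursors c1@0 c2@4 c3@4, authorship 11.232..
After op 7 (add_cursor(2)): buffer="nvqnnvut" (len 8), cursors c1@0 c4@2 c2@4 c3@4, authorship 11.232..
After op 8 (delete): buffer="nnvut" (len 5), cursors c1@0 c2@1 c3@1 c4@1, authorship 132..
Authorship (.=original, N=cursor N): 1 3 2 . .
Index 0: author = 1

Answer: cursor 1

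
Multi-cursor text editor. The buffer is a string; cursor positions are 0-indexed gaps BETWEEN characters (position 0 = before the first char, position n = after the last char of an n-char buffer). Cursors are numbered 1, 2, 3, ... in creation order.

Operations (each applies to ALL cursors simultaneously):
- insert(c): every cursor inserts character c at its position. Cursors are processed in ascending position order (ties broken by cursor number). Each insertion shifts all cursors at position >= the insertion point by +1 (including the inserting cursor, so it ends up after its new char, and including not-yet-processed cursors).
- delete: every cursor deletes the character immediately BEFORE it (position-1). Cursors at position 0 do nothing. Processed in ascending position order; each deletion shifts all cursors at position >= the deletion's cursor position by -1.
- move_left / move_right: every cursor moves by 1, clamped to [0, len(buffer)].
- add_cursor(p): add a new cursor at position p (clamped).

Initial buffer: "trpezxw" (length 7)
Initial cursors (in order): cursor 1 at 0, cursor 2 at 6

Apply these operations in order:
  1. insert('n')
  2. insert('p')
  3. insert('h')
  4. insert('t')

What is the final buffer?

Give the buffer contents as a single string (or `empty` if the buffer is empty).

Answer: nphttrpezxnphtw

Derivation:
After op 1 (insert('n')): buffer="ntrpezxnw" (len 9), cursors c1@1 c2@8, authorship 1......2.
After op 2 (insert('p')): buffer="nptrpezxnpw" (len 11), cursors c1@2 c2@10, authorship 11......22.
After op 3 (insert('h')): buffer="nphtrpezxnphw" (len 13), cursors c1@3 c2@12, authorship 111......222.
After op 4 (insert('t')): buffer="nphttrpezxnphtw" (len 15), cursors c1@4 c2@14, authorship 1111......2222.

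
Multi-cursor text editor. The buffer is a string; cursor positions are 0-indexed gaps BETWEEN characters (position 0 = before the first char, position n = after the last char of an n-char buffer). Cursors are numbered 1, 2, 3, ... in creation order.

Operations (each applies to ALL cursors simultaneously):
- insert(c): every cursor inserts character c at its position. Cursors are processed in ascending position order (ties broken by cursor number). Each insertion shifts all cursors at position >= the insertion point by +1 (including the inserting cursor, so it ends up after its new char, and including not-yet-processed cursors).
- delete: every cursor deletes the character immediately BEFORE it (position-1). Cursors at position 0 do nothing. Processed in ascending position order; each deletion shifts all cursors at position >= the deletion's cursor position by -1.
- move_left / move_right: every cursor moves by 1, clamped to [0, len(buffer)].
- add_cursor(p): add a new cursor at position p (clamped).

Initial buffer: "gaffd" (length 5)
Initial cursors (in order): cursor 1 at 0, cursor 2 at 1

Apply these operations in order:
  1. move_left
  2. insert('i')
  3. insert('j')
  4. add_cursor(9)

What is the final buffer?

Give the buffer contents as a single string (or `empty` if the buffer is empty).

Answer: iijjgaffd

Derivation:
After op 1 (move_left): buffer="gaffd" (len 5), cursors c1@0 c2@0, authorship .....
After op 2 (insert('i')): buffer="iigaffd" (len 7), cursors c1@2 c2@2, authorship 12.....
After op 3 (insert('j')): buffer="iijjgaffd" (len 9), cursors c1@4 c2@4, authorship 1212.....
After op 4 (add_cursor(9)): buffer="iijjgaffd" (len 9), cursors c1@4 c2@4 c3@9, authorship 1212.....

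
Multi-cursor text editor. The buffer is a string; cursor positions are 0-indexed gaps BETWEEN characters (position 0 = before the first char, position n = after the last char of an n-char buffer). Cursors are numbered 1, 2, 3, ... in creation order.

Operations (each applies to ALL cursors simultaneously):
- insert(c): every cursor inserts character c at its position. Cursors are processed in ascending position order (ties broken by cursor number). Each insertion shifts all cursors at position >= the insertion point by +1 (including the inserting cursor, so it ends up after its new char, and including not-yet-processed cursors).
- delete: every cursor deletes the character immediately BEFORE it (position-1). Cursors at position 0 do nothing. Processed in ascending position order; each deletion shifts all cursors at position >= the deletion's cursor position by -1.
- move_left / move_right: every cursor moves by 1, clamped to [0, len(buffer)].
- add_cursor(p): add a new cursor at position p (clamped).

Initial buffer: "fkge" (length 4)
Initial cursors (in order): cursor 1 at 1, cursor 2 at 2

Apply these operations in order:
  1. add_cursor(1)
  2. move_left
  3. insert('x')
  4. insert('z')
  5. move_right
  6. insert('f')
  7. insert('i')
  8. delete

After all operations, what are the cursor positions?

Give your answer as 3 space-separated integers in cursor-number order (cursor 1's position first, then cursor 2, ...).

Answer: 7 11 7

Derivation:
After op 1 (add_cursor(1)): buffer="fkge" (len 4), cursors c1@1 c3@1 c2@2, authorship ....
After op 2 (move_left): buffer="fkge" (len 4), cursors c1@0 c3@0 c2@1, authorship ....
After op 3 (insert('x')): buffer="xxfxkge" (len 7), cursors c1@2 c3@2 c2@4, authorship 13.2...
After op 4 (insert('z')): buffer="xxzzfxzkge" (len 10), cursors c1@4 c3@4 c2@7, authorship 1313.22...
After op 5 (move_right): buffer="xxzzfxzkge" (len 10), cursors c1@5 c3@5 c2@8, authorship 1313.22...
After op 6 (insert('f')): buffer="xxzzfffxzkfge" (len 13), cursors c1@7 c3@7 c2@11, authorship 1313.1322.2..
After op 7 (insert('i')): buffer="xxzzfffiixzkfige" (len 16), cursors c1@9 c3@9 c2@14, authorship 1313.131322.22..
After op 8 (delete): buffer="xxzzfffxzkfge" (len 13), cursors c1@7 c3@7 c2@11, authorship 1313.1322.2..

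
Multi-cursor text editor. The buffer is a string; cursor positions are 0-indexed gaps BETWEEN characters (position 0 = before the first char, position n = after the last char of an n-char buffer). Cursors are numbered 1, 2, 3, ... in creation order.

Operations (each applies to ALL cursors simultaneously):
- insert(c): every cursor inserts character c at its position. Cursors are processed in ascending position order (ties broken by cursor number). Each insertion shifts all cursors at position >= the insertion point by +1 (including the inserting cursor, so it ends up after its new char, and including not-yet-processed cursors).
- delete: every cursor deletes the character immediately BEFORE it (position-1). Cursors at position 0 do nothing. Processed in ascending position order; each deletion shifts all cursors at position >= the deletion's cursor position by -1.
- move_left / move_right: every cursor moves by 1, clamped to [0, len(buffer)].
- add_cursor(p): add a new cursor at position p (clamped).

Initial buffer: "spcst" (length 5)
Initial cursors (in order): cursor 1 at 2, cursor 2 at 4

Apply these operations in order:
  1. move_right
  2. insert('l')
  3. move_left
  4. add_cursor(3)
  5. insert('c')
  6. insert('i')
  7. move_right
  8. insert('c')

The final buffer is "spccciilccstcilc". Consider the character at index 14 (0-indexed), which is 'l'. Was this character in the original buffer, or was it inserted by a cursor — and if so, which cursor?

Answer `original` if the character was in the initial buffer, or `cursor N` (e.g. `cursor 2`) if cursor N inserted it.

Answer: cursor 2

Derivation:
After op 1 (move_right): buffer="spcst" (len 5), cursors c1@3 c2@5, authorship .....
After op 2 (insert('l')): buffer="spclstl" (len 7), cursors c1@4 c2@7, authorship ...1..2
After op 3 (move_left): buffer="spclstl" (len 7), cursors c1@3 c2@6, authorship ...1..2
After op 4 (add_cursor(3)): buffer="spclstl" (len 7), cursors c1@3 c3@3 c2@6, authorship ...1..2
After op 5 (insert('c')): buffer="spccclstcl" (len 10), cursors c1@5 c3@5 c2@9, authorship ...131..22
After op 6 (insert('i')): buffer="spccciilstcil" (len 13), cursors c1@7 c3@7 c2@12, authorship ...13131..222
After op 7 (move_right): buffer="spccciilstcil" (len 13), cursors c1@8 c3@8 c2@13, authorship ...13131..222
After op 8 (insert('c')): buffer="spccciilccstcilc" (len 16), cursors c1@10 c3@10 c2@16, authorship ...1313113..2222
Authorship (.=original, N=cursor N): . . . 1 3 1 3 1 1 3 . . 2 2 2 2
Index 14: author = 2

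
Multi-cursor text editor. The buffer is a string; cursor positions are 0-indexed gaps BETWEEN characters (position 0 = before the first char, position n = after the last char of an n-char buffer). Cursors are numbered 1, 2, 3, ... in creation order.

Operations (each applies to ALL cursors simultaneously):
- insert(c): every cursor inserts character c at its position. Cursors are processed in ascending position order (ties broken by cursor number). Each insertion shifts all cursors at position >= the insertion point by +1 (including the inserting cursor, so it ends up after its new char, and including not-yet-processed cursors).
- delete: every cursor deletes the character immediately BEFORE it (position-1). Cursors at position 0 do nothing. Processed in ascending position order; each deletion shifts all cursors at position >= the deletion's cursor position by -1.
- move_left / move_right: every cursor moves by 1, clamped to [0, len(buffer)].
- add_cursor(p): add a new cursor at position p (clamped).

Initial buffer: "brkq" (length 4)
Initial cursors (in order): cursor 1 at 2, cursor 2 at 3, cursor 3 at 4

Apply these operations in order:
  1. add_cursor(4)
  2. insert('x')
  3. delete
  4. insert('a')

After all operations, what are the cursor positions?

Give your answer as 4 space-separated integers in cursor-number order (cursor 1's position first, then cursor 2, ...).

Answer: 3 5 8 8

Derivation:
After op 1 (add_cursor(4)): buffer="brkq" (len 4), cursors c1@2 c2@3 c3@4 c4@4, authorship ....
After op 2 (insert('x')): buffer="brxkxqxx" (len 8), cursors c1@3 c2@5 c3@8 c4@8, authorship ..1.2.34
After op 3 (delete): buffer="brkq" (len 4), cursors c1@2 c2@3 c3@4 c4@4, authorship ....
After op 4 (insert('a')): buffer="brakaqaa" (len 8), cursors c1@3 c2@5 c3@8 c4@8, authorship ..1.2.34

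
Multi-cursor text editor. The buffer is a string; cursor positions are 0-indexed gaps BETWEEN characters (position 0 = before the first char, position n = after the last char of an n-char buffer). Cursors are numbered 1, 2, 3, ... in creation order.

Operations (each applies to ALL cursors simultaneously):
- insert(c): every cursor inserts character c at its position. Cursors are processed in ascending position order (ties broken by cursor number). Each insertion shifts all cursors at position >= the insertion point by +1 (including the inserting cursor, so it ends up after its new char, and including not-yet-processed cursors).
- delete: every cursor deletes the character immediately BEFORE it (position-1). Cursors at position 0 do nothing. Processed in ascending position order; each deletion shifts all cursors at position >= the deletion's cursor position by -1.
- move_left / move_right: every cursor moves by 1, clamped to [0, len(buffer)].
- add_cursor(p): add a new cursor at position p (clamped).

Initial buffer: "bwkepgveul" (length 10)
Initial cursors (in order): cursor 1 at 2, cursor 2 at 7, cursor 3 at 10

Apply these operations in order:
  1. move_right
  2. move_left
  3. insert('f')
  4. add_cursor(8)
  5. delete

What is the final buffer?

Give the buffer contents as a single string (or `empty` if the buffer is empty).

Answer: bwkepgeul

Derivation:
After op 1 (move_right): buffer="bwkepgveul" (len 10), cursors c1@3 c2@8 c3@10, authorship ..........
After op 2 (move_left): buffer="bwkepgveul" (len 10), cursors c1@2 c2@7 c3@9, authorship ..........
After op 3 (insert('f')): buffer="bwfkepgvfeufl" (len 13), cursors c1@3 c2@9 c3@12, authorship ..1.....2..3.
After op 4 (add_cursor(8)): buffer="bwfkepgvfeufl" (len 13), cursors c1@3 c4@8 c2@9 c3@12, authorship ..1.....2..3.
After op 5 (delete): buffer="bwkepgeul" (len 9), cursors c1@2 c2@6 c4@6 c3@8, authorship .........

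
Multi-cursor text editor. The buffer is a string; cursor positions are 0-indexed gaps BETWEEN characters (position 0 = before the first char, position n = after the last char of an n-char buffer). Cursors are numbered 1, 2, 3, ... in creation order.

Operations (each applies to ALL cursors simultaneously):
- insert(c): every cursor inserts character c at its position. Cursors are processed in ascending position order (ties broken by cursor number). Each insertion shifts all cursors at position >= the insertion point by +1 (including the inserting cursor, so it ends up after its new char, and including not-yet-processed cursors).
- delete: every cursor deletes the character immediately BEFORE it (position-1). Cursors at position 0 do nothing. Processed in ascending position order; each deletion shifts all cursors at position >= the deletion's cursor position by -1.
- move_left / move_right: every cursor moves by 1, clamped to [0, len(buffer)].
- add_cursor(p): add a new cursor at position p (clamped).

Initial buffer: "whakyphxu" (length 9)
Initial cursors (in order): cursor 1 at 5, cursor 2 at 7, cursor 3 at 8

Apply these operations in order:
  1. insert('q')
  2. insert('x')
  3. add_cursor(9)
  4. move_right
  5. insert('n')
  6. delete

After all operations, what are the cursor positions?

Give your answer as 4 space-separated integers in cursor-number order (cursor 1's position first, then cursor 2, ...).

Answer: 8 12 15 10

Derivation:
After op 1 (insert('q')): buffer="whakyqphqxqu" (len 12), cursors c1@6 c2@9 c3@11, authorship .....1..2.3.
After op 2 (insert('x')): buffer="whakyqxphqxxqxu" (len 15), cursors c1@7 c2@11 c3@14, authorship .....11..22.33.
After op 3 (add_cursor(9)): buffer="whakyqxphqxxqxu" (len 15), cursors c1@7 c4@9 c2@11 c3@14, authorship .....11..22.33.
After op 4 (move_right): buffer="whakyqxphqxxqxu" (len 15), cursors c1@8 c4@10 c2@12 c3@15, authorship .....11..22.33.
After op 5 (insert('n')): buffer="whakyqxpnhqnxxnqxun" (len 19), cursors c1@9 c4@12 c2@15 c3@19, authorship .....11.1.242.233.3
After op 6 (delete): buffer="whakyqxphqxxqxu" (len 15), cursors c1@8 c4@10 c2@12 c3@15, authorship .....11..22.33.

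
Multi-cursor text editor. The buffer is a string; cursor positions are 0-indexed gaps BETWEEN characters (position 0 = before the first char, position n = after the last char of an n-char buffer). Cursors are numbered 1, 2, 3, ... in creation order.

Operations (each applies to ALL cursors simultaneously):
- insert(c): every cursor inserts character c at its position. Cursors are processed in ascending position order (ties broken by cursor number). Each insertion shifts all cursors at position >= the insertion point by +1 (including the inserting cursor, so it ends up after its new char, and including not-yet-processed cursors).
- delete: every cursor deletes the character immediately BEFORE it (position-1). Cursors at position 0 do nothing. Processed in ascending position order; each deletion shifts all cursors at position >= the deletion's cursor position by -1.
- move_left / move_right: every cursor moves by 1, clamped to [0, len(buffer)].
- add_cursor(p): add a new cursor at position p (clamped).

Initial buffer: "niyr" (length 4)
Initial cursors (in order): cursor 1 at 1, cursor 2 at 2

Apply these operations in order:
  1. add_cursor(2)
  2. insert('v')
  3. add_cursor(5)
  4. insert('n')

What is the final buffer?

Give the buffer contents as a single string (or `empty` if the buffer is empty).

After op 1 (add_cursor(2)): buffer="niyr" (len 4), cursors c1@1 c2@2 c3@2, authorship ....
After op 2 (insert('v')): buffer="nvivvyr" (len 7), cursors c1@2 c2@5 c3@5, authorship .1.23..
After op 3 (add_cursor(5)): buffer="nvivvyr" (len 7), cursors c1@2 c2@5 c3@5 c4@5, authorship .1.23..
After op 4 (insert('n')): buffer="nvnivvnnnyr" (len 11), cursors c1@3 c2@9 c3@9 c4@9, authorship .11.23234..

Answer: nvnivvnnnyr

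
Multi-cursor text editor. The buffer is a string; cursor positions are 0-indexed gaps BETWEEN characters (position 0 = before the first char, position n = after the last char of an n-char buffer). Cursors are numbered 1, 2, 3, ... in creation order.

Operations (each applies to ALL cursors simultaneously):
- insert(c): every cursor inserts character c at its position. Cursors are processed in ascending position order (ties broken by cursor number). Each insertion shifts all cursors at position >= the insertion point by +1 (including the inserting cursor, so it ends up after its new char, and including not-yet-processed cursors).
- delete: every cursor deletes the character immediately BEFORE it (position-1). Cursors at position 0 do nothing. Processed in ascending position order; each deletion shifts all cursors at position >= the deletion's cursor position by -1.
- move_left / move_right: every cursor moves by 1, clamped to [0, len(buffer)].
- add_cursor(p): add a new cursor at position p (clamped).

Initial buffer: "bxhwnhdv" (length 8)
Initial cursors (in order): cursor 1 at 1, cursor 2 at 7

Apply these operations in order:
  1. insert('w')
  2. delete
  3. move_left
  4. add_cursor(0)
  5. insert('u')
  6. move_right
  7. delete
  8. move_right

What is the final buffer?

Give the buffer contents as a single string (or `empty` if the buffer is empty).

After op 1 (insert('w')): buffer="bwxhwnhdwv" (len 10), cursors c1@2 c2@9, authorship .1......2.
After op 2 (delete): buffer="bxhwnhdv" (len 8), cursors c1@1 c2@7, authorship ........
After op 3 (move_left): buffer="bxhwnhdv" (len 8), cursors c1@0 c2@6, authorship ........
After op 4 (add_cursor(0)): buffer="bxhwnhdv" (len 8), cursors c1@0 c3@0 c2@6, authorship ........
After op 5 (insert('u')): buffer="uubxhwnhudv" (len 11), cursors c1@2 c3@2 c2@9, authorship 13......2..
After op 6 (move_right): buffer="uubxhwnhudv" (len 11), cursors c1@3 c3@3 c2@10, authorship 13......2..
After op 7 (delete): buffer="uxhwnhuv" (len 8), cursors c1@1 c3@1 c2@7, authorship 1.....2.
After op 8 (move_right): buffer="uxhwnhuv" (len 8), cursors c1@2 c3@2 c2@8, authorship 1.....2.

Answer: uxhwnhuv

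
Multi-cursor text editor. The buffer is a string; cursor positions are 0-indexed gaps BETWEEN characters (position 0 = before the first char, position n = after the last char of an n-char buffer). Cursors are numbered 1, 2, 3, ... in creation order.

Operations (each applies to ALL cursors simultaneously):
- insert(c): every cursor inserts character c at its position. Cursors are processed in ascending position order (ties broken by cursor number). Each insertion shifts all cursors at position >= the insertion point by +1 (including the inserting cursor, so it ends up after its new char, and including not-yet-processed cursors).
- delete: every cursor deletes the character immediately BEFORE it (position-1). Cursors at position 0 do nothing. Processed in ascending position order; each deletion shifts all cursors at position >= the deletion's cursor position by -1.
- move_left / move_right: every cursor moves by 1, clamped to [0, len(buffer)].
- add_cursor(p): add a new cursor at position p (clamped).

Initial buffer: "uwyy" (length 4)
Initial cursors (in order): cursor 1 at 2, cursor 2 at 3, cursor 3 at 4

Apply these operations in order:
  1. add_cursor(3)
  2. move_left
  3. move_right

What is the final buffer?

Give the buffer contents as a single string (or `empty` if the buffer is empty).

Answer: uwyy

Derivation:
After op 1 (add_cursor(3)): buffer="uwyy" (len 4), cursors c1@2 c2@3 c4@3 c3@4, authorship ....
After op 2 (move_left): buffer="uwyy" (len 4), cursors c1@1 c2@2 c4@2 c3@3, authorship ....
After op 3 (move_right): buffer="uwyy" (len 4), cursors c1@2 c2@3 c4@3 c3@4, authorship ....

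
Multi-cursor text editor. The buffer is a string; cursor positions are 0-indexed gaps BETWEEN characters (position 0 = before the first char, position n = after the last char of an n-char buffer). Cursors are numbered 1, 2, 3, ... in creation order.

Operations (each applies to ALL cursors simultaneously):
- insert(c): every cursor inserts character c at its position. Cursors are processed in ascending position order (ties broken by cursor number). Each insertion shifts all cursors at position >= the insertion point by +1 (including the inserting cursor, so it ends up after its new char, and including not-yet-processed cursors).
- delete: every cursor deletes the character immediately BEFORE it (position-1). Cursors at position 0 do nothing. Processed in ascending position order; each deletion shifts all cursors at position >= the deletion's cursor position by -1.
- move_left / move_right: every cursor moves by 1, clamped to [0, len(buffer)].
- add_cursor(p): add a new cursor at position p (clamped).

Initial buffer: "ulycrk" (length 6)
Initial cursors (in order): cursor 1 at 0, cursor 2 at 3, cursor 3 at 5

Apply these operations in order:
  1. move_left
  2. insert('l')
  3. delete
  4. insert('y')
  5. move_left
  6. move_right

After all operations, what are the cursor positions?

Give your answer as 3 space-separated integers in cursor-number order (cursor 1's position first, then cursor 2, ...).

Answer: 1 4 7

Derivation:
After op 1 (move_left): buffer="ulycrk" (len 6), cursors c1@0 c2@2 c3@4, authorship ......
After op 2 (insert('l')): buffer="lullyclrk" (len 9), cursors c1@1 c2@4 c3@7, authorship 1..2..3..
After op 3 (delete): buffer="ulycrk" (len 6), cursors c1@0 c2@2 c3@4, authorship ......
After op 4 (insert('y')): buffer="yulyycyrk" (len 9), cursors c1@1 c2@4 c3@7, authorship 1..2..3..
After op 5 (move_left): buffer="yulyycyrk" (len 9), cursors c1@0 c2@3 c3@6, authorship 1..2..3..
After op 6 (move_right): buffer="yulyycyrk" (len 9), cursors c1@1 c2@4 c3@7, authorship 1..2..3..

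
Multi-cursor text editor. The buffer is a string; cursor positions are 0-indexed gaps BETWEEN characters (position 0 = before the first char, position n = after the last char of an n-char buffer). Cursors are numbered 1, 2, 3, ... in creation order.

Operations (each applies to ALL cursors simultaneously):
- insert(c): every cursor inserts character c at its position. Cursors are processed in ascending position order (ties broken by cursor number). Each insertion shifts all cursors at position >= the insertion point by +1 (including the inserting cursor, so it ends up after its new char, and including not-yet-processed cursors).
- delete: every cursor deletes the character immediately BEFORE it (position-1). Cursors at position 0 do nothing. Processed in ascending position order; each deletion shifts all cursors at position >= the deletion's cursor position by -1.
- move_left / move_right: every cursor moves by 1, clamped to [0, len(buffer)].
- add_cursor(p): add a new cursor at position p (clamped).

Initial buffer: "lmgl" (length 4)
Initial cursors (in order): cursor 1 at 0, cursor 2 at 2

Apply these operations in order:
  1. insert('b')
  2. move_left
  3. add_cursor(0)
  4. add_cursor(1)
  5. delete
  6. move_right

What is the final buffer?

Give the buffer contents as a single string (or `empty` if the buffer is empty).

Answer: lbgl

Derivation:
After op 1 (insert('b')): buffer="blmbgl" (len 6), cursors c1@1 c2@4, authorship 1..2..
After op 2 (move_left): buffer="blmbgl" (len 6), cursors c1@0 c2@3, authorship 1..2..
After op 3 (add_cursor(0)): buffer="blmbgl" (len 6), cursors c1@0 c3@0 c2@3, authorship 1..2..
After op 4 (add_cursor(1)): buffer="blmbgl" (len 6), cursors c1@0 c3@0 c4@1 c2@3, authorship 1..2..
After op 5 (delete): buffer="lbgl" (len 4), cursors c1@0 c3@0 c4@0 c2@1, authorship .2..
After op 6 (move_right): buffer="lbgl" (len 4), cursors c1@1 c3@1 c4@1 c2@2, authorship .2..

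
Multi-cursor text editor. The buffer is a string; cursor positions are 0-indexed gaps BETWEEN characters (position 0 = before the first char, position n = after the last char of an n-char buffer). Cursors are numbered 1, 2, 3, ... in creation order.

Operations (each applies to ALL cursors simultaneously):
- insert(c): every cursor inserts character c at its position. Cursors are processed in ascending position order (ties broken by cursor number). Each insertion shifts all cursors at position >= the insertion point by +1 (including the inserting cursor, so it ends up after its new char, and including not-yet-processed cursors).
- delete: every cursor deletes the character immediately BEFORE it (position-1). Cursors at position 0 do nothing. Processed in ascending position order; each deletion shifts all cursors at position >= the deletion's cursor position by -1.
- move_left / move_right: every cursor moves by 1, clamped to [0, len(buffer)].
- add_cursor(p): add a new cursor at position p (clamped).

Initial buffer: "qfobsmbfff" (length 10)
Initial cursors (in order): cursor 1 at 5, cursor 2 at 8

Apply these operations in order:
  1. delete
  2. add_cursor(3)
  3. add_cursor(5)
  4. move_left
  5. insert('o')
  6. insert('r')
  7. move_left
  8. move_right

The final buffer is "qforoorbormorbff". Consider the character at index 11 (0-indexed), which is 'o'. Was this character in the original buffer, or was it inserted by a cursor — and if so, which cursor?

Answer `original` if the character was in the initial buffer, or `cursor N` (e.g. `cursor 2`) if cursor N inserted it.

Answer: cursor 2

Derivation:
After op 1 (delete): buffer="qfobmbff" (len 8), cursors c1@4 c2@6, authorship ........
After op 2 (add_cursor(3)): buffer="qfobmbff" (len 8), cursors c3@3 c1@4 c2@6, authorship ........
After op 3 (add_cursor(5)): buffer="qfobmbff" (len 8), cursors c3@3 c1@4 c4@5 c2@6, authorship ........
After op 4 (move_left): buffer="qfobmbff" (len 8), cursors c3@2 c1@3 c4@4 c2@5, authorship ........
After op 5 (insert('o')): buffer="qfooobomobff" (len 12), cursors c3@3 c1@5 c4@7 c2@9, authorship ..3.1.4.2...
After op 6 (insert('r')): buffer="qforoorbormorbff" (len 16), cursors c3@4 c1@7 c4@10 c2@13, authorship ..33.11.44.22...
After op 7 (move_left): buffer="qforoorbormorbff" (len 16), cursors c3@3 c1@6 c4@9 c2@12, authorship ..33.11.44.22...
After op 8 (move_right): buffer="qforoorbormorbff" (len 16), cursors c3@4 c1@7 c4@10 c2@13, authorship ..33.11.44.22...
Authorship (.=original, N=cursor N): . . 3 3 . 1 1 . 4 4 . 2 2 . . .
Index 11: author = 2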